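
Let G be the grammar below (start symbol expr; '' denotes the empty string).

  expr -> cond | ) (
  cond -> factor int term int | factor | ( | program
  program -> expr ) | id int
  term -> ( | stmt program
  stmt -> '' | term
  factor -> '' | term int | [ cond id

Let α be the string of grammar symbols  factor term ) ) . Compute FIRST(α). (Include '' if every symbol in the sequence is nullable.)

Add FIRST(factor)\{''} = { (, ), [, id, int }; factor is nullable, continue.
Add FIRST(term) = { (, ), [, id, int }; term is not nullable, stop.

{ (, ), [, id, int }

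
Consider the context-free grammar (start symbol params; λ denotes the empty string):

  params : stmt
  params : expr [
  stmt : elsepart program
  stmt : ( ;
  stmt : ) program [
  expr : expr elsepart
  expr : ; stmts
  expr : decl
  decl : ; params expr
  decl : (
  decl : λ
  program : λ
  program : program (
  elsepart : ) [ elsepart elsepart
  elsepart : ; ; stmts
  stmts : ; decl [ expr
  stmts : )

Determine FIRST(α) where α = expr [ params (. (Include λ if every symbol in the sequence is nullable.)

Add FIRST(expr)\{λ} = { (, ), ; }; expr is nullable, continue.
[ is a terminal; add {[} and stop.

{ (, ), ;, [ }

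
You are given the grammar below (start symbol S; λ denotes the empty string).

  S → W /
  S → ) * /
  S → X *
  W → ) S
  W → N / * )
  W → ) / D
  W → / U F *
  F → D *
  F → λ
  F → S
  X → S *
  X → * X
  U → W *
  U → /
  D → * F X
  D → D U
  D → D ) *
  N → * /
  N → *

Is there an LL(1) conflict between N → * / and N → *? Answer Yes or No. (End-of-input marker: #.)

FIRST(* /) = { * } and FIRST(*) = { * }.
Both contain *, so the two alternatives are not disjoint — LL(1) conflict.

Yes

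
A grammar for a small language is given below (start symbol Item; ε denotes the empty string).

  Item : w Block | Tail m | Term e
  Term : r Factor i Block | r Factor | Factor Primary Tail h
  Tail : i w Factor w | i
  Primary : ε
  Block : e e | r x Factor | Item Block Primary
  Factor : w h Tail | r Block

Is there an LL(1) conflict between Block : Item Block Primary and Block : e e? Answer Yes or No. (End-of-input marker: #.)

No

FIRST(Item Block Primary) = { i, r, w } and FIRST(e e) = { e }.
The FIRST sets are disjoint and neither alternative is nullable — no conflict.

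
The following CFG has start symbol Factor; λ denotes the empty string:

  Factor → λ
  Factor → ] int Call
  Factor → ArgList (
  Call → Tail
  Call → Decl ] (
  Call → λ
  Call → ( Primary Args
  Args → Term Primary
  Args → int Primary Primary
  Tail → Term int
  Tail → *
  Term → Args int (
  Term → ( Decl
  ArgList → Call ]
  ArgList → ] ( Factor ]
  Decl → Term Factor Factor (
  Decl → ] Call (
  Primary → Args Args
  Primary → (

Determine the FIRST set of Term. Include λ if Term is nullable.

{ (, int }

From Term → Args int (: add FIRST(Args) = { (, int }.
Term → ( Decl contributes {(}.
Union: FIRST(Term) = { (, int }.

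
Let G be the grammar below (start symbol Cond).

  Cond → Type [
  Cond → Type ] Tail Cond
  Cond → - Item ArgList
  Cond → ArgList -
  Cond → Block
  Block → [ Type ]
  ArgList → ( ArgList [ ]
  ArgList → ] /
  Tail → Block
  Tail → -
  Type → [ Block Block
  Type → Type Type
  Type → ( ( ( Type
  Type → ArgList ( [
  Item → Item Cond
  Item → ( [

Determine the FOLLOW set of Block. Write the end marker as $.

In Cond → Block: Block is at the end, add FOLLOW(Cond) = { $, (, -, [, ] }.
In Tail → Block: Block is at the end, add FOLLOW(Tail) = { (, -, [, ] }.
In Type → [ Block Block: add FIRST(Block) = { [ }.
In Type → [ Block Block: Block is at the end, add FOLLOW(Type) = { (, [, ] }.
Union: FOLLOW(Block) = { $, (, -, [, ] }.

{ $, (, -, [, ] }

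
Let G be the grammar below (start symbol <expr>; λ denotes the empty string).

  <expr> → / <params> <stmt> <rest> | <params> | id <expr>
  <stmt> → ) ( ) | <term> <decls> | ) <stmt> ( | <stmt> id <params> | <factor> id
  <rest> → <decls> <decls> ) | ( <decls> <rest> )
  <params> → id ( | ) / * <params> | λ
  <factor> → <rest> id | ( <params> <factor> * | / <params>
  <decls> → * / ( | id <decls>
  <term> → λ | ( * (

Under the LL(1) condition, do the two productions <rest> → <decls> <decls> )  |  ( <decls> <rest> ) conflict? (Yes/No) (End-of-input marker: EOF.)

No

FIRST(<decls> <decls> )) = { *, id } and FIRST(( <decls> <rest> )) = { ( }.
The FIRST sets are disjoint and neither alternative is nullable — no conflict.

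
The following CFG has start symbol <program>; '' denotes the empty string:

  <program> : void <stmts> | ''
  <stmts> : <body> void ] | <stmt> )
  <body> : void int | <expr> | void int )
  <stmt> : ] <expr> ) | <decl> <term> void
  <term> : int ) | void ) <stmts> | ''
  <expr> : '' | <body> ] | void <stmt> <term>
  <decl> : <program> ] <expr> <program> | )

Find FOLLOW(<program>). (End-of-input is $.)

{ $, ], int, void }

<program> is the start symbol, so $ ∈ FOLLOW(<program>).
In <decl> : <program> ] <expr> <program>: add FIRST(] <expr> <program>) = { ] }.
In <decl> : <program> ] <expr> <program>: <program> is at the end, add FOLLOW(<decl>) = { int, void }.
Union: FOLLOW(<program>) = { $, ], int, void }.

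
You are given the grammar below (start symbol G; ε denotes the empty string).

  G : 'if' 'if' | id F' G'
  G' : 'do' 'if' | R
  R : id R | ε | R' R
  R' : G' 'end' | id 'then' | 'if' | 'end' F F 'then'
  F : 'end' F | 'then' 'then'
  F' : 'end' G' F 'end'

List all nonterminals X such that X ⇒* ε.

{ G', R }

Directly nullable (have an ε-production): R.
G' : R with every symbol nullable, so G' is nullable.
No other nonterminal has a production whose RHS symbols are all nullable.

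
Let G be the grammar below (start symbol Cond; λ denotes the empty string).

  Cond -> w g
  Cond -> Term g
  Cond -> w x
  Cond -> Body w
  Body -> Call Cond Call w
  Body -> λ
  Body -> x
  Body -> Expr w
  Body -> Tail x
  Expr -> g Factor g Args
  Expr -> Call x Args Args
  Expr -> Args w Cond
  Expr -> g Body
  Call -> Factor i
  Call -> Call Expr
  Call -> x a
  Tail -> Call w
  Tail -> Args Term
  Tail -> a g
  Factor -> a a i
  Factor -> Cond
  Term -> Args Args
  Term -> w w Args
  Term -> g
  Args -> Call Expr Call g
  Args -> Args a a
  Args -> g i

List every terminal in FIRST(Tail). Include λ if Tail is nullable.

{ a, g, w, x }

From Tail -> Call w: add FIRST(Call) = { a, g, w, x }.
From Tail -> Args Term: add FIRST(Args) = { a, g, w, x }.
Tail -> a g contributes {a}.
Union: FIRST(Tail) = { a, g, w, x }.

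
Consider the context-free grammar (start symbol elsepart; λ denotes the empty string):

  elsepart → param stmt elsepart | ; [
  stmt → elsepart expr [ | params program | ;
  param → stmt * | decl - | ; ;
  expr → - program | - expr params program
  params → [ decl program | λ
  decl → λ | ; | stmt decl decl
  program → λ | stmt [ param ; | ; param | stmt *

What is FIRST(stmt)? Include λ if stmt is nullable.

{ *, -, ;, [, λ }

From stmt → elsepart expr [: add FIRST(elsepart) = { *, -, ;, [ }.
From stmt → params program: params, program nullable, take FIRST(params) ∪ FIRST(program) = { *, -, ;, [ }; also λ since the whole RHS is nullable.
stmt → ; contributes {;}.
Union: FIRST(stmt) = { *, -, ;, [, λ }.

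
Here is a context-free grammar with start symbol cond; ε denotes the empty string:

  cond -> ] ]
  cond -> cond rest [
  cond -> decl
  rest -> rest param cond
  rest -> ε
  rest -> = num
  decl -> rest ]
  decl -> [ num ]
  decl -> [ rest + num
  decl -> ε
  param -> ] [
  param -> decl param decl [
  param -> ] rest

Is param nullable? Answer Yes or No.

No

Nullable nonterminals: cond, decl, rest.
No production of param has an RHS whose symbols are all nullable, so param is not nullable.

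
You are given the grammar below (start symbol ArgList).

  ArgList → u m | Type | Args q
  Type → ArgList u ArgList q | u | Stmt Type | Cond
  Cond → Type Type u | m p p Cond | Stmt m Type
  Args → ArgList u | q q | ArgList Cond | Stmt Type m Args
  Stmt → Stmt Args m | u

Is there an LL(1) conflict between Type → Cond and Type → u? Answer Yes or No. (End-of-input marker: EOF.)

FIRST(Cond) = { m, q, u } and FIRST(u) = { u }.
Both contain u, so the two alternatives are not disjoint — LL(1) conflict.

Yes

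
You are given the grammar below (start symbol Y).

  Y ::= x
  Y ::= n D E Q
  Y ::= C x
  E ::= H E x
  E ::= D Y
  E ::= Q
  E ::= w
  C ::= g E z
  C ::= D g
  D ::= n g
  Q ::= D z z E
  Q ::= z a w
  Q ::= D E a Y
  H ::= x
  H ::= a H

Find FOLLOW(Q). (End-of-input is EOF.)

In Y ::= n D E Q: Q is at the end, add FOLLOW(Y) = { EOF, a, n, x, z }.
In E ::= Q: Q is at the end, add FOLLOW(E) = { EOF, a, n, x, z }.
Union: FOLLOW(Q) = { EOF, a, n, x, z }.

{ EOF, a, n, x, z }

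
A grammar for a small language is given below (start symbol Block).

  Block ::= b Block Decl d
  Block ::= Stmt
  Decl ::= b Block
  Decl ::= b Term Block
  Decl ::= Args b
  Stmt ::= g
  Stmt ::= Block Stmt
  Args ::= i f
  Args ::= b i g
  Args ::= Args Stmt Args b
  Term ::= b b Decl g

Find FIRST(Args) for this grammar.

Args ::= i f contributes {i}.
Args ::= b i g contributes {b}.
From Args ::= Args Stmt Args b: add FIRST(Args) = { b, i }.
Union: FIRST(Args) = { b, i }.

{ b, i }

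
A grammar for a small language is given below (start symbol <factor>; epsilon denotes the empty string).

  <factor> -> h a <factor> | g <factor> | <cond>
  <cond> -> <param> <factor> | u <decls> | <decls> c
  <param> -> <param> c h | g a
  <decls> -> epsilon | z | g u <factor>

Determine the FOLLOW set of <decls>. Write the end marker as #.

{ #, c }

In <cond> -> u <decls>: <decls> is at the end, add FOLLOW(<cond>) = { #, c }.
In <cond> -> <decls> c: add FIRST(c) = { c }.
Union: FOLLOW(<decls>) = { #, c }.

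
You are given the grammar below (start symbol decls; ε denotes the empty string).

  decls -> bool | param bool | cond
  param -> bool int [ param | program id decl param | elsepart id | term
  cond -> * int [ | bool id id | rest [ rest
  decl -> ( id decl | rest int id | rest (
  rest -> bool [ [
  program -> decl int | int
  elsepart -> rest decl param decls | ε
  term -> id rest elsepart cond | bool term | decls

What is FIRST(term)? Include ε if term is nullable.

{ (, *, bool, id, int }

term -> id rest elsepart cond contributes {id}.
term -> bool term contributes {bool}.
From term -> decls: add FIRST(decls) = { (, *, bool, id, int }.
Union: FIRST(term) = { (, *, bool, id, int }.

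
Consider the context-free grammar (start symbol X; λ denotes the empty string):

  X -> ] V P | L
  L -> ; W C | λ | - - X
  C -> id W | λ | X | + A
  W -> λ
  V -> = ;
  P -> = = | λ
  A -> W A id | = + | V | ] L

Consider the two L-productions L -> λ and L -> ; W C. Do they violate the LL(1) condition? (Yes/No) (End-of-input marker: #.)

No

FIRST(λ) = { λ } and FIRST(; W C) = { ; }.
The first is nullable but FOLLOW(L) = { #, id } is disjoint from FIRST of the second.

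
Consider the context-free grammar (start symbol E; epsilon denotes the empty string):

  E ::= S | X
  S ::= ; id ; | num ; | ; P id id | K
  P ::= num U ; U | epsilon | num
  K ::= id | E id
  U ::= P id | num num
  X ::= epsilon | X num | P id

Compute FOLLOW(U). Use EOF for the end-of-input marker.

In P ::= num U ; U: add FIRST(; U) = { ; }.
In P ::= num U ; U: U is at the end, add FOLLOW(P) = { id }.
Union: FOLLOW(U) = { ;, id }.

{ ;, id }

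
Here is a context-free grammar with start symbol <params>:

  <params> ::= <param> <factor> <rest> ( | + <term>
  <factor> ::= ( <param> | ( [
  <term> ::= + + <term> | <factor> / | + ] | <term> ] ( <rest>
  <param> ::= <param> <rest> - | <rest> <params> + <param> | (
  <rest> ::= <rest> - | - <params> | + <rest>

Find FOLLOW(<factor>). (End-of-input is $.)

In <params> ::= <param> <factor> <rest> (: add FIRST(<rest> () = { +, - }.
In <term> ::= <factor> /: add FIRST(/) = { / }.
Union: FOLLOW(<factor>) = { +, -, / }.

{ +, -, / }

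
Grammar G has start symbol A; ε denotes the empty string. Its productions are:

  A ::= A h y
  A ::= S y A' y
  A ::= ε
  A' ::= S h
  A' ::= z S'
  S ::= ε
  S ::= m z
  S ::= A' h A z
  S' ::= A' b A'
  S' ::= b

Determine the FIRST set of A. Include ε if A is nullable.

{ h, m, y, z, ε }

From A ::= A h y: A nullable, take FIRST(A) ∪ {h} = { h, m, y, z }.
From A ::= S y A' y: S nullable, take FIRST(S) ∪ {y} = { h, m, y, z }.
A ::= ε contributes ε.
Union: FIRST(A) = { h, m, y, z, ε }.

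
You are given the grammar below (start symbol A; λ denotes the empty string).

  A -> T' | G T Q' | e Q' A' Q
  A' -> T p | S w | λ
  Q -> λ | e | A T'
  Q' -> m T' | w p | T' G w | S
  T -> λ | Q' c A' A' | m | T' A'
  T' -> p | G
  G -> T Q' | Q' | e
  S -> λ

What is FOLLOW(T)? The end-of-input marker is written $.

In A -> G T Q': add FIRST(Q')\{λ} = { c, e, m, p, w }.
  Since Q' is nullable, also add FOLLOW(A) = { $, c, e, m, p, w }.
In A' -> T p: add FIRST(p) = { p }.
In G -> T Q': add FIRST(Q')\{λ} = { c, e, m, p, w }.
  Since Q' is nullable, also add FOLLOW(G) = { $, c, e, m, p, w }.
Union: FOLLOW(T) = { $, c, e, m, p, w }.

{ $, c, e, m, p, w }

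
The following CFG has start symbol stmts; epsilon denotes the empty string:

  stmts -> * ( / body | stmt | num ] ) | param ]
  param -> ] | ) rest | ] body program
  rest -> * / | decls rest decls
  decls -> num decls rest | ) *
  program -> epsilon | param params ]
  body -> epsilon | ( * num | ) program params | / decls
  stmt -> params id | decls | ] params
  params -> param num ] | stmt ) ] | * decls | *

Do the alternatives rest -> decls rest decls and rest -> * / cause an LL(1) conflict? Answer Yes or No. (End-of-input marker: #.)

FIRST(decls rest decls) = { ), num } and FIRST(* /) = { * }.
The FIRST sets are disjoint and neither alternative is nullable — no conflict.

No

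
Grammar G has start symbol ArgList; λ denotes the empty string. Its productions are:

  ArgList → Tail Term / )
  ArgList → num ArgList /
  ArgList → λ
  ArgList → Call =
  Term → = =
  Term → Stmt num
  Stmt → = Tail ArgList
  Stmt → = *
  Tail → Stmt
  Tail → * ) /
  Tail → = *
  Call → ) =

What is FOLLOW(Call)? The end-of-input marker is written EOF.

In ArgList → Call =: add FIRST(=) = { = }.
Union: FOLLOW(Call) = { = }.

{ = }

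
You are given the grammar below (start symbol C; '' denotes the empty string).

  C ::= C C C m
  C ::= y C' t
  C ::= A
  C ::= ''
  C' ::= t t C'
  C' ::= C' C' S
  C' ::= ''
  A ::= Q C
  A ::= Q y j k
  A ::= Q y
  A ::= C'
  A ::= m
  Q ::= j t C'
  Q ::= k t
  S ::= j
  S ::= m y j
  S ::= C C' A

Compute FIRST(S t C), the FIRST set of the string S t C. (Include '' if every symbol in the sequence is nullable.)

Add FIRST(S)\{''} = { j, k, m, t, y }; S is nullable, continue.
t is a terminal; add {t} and stop.

{ j, k, m, t, y }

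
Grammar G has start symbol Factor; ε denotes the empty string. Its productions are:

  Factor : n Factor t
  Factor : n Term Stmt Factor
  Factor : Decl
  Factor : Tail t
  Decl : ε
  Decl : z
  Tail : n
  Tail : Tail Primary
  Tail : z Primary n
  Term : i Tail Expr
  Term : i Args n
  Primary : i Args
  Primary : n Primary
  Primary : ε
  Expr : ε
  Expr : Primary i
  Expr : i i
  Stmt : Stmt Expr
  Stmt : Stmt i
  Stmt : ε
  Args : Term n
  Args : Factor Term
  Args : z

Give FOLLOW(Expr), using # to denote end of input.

{ #, i, n, t, z }

In Term : i Tail Expr: Expr is at the end, add FOLLOW(Term) = { #, i, n, t, z }.
In Stmt : Stmt Expr: Expr is at the end, add FOLLOW(Stmt) = { #, i, n, t, z }.
Union: FOLLOW(Expr) = { #, i, n, t, z }.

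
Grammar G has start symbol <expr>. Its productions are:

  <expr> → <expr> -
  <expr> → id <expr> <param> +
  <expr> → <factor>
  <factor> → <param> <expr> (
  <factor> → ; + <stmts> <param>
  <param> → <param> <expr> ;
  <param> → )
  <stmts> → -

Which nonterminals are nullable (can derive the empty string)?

{ } (none)

No nonterminal has an empty production or an RHS whose symbols are all nullable.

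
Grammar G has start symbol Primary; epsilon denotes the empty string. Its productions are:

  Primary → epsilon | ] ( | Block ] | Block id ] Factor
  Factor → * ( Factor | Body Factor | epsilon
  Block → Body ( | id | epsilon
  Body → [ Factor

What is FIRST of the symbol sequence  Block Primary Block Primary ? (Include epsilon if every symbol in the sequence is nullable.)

{ [, ], id, epsilon }

Add FIRST(Block)\{epsilon} = { [, id }; Block is nullable, continue.
Add FIRST(Primary)\{epsilon} = { [, ], id }; Primary is nullable, continue.
Add FIRST(Block)\{epsilon} = { [, id }; Block is nullable, continue.
Add FIRST(Primary)\{epsilon} = { [, ], id }; Primary is nullable, continue.
Every symbol is nullable, so include epsilon.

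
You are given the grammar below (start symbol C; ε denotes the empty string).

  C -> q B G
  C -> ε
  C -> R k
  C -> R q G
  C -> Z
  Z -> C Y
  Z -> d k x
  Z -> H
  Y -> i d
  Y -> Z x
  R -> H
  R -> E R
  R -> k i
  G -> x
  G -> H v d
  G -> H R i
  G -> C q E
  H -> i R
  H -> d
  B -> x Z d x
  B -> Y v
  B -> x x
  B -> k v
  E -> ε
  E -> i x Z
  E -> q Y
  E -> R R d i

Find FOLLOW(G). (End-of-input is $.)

{ $, d, i, k, q }

In C -> q B G: G is at the end, add FOLLOW(C) = { $, d, i, k, q }.
In C -> R q G: G is at the end, add FOLLOW(C) = { $, d, i, k, q }.
Union: FOLLOW(G) = { $, d, i, k, q }.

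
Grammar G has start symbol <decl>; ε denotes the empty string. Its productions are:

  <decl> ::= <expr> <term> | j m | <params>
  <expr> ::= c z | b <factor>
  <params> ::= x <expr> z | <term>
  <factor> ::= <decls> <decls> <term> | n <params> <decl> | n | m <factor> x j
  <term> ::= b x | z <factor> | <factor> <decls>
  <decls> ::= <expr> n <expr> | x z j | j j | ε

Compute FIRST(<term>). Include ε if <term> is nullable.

<term> ::= b x contributes {b}.
<term> ::= z <factor> contributes {z}.
From <term> ::= <factor> <decls>: add FIRST(<factor>) = { b, c, j, m, n, x, z }.
Union: FIRST(<term>) = { b, c, j, m, n, x, z }.

{ b, c, j, m, n, x, z }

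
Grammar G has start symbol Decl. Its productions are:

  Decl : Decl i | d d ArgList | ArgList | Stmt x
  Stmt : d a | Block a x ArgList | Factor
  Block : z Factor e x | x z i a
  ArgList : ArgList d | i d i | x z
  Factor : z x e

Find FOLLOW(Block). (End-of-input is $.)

{ a }

In Stmt : Block a x ArgList: add FIRST(a x ArgList) = { a }.
Union: FOLLOW(Block) = { a }.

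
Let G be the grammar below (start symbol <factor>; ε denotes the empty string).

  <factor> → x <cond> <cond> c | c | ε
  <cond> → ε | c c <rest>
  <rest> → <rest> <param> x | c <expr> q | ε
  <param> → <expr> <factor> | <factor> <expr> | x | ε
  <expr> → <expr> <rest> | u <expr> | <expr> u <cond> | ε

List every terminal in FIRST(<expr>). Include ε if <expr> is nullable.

{ c, u, x, ε }

From <expr> → <expr> <rest>: <expr>, <rest> nullable, take FIRST(<expr>) ∪ FIRST(<rest>) = { c, u, x }; also ε since the whole RHS is nullable.
<expr> → u <expr> contributes {u}.
From <expr> → <expr> u <cond>: <expr> nullable, take FIRST(<expr>) ∪ {u} = { c, u, x }.
<expr> → ε contributes ε.
Union: FIRST(<expr>) = { c, u, x, ε }.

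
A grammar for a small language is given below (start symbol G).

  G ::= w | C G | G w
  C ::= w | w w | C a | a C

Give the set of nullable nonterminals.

{ } (none)

No nonterminal has an empty production or an RHS whose symbols are all nullable.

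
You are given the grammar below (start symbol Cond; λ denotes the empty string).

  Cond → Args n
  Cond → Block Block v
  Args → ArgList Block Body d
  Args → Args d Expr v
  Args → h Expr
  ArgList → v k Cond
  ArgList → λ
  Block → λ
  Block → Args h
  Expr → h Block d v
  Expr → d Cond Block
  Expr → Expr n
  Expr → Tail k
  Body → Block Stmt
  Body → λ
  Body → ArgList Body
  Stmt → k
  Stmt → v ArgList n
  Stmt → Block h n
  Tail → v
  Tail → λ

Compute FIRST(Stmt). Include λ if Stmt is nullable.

Stmt → k contributes {k}.
Stmt → v ArgList n contributes {v}.
From Stmt → Block h n: Block nullable, take FIRST(Block) ∪ {h} = { d, h, k, v }.
Union: FIRST(Stmt) = { d, h, k, v }.

{ d, h, k, v }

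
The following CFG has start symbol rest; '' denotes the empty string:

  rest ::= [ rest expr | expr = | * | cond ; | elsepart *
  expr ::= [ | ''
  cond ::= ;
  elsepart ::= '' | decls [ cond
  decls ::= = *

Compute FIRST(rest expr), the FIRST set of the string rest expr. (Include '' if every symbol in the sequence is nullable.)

{ *, ;, =, [ }

Add FIRST(rest) = { *, ;, =, [ }; rest is not nullable, stop.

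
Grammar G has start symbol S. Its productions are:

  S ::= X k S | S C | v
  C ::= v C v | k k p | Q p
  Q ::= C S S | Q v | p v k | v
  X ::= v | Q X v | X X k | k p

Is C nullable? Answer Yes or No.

No nonterminal in this grammar is nullable.
No production of C has an RHS whose symbols are all nullable, so C is not nullable.

No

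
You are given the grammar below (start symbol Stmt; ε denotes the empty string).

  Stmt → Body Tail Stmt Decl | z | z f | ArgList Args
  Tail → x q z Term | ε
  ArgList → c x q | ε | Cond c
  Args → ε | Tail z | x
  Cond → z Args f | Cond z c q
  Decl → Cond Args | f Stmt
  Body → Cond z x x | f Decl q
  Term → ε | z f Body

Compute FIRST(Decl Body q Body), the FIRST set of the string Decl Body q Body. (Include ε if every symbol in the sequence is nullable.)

Add FIRST(Decl) = { f, z }; Decl is not nullable, stop.

{ f, z }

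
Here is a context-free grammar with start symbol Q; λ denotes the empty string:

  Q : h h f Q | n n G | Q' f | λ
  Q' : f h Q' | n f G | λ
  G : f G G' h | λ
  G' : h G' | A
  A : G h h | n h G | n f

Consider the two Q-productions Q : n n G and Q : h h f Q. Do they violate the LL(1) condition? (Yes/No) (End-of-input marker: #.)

No

FIRST(n n G) = { n } and FIRST(h h f Q) = { h }.
The FIRST sets are disjoint and neither alternative is nullable — no conflict.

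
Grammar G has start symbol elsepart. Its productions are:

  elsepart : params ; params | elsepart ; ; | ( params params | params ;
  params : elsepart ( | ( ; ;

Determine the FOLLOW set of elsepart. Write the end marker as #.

{ #, (, ; }

elsepart is the start symbol, so # ∈ FOLLOW(elsepart).
In elsepart : elsepart ; ;: add FIRST(; ;) = { ; }.
In params : elsepart (: add FIRST(() = { ( }.
Union: FOLLOW(elsepart) = { #, (, ; }.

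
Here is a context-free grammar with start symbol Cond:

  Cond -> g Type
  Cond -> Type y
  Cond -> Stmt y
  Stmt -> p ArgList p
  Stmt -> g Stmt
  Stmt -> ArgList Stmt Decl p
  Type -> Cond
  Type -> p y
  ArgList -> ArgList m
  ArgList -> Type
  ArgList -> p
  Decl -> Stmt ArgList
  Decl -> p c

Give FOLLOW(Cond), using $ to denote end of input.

Cond is the start symbol, so $ ∈ FOLLOW(Cond).
In Type -> Cond: Cond is at the end, add FOLLOW(Type) = { $, g, m, p, y }.
Union: FOLLOW(Cond) = { $, g, m, p, y }.

{ $, g, m, p, y }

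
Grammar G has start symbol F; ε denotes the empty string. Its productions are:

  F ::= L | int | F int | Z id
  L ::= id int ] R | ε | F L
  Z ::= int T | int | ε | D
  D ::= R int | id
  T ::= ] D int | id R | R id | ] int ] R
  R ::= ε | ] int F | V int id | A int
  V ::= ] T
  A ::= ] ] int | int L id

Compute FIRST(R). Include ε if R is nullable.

{ ], int, ε }

R ::= ε contributes ε.
R ::= ] int F contributes {]}.
From R ::= V int id: add FIRST(V) = { ] }.
From R ::= A int: add FIRST(A) = { ], int }.
Union: FIRST(R) = { ], int, ε }.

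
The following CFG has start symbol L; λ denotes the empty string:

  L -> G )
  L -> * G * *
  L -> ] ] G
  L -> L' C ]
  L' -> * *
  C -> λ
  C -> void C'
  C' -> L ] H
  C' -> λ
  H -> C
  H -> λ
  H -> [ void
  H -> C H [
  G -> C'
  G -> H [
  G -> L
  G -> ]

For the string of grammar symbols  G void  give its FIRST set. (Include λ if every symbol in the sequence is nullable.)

Add FIRST(G)\{λ} = { ), *, [, ], void }; G is nullable, continue.
void is a terminal; add {void} and stop.

{ ), *, [, ], void }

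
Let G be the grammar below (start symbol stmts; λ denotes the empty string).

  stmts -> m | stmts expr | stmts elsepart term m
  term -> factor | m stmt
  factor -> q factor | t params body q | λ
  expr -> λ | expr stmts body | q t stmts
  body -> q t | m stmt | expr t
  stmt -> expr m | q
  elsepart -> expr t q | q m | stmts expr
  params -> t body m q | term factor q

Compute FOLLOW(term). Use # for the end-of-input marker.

In stmts -> stmts elsepart term m: add FIRST(m) = { m }.
In params -> term factor q: add FIRST(factor q) = { q, t }.
Union: FOLLOW(term) = { m, q, t }.

{ m, q, t }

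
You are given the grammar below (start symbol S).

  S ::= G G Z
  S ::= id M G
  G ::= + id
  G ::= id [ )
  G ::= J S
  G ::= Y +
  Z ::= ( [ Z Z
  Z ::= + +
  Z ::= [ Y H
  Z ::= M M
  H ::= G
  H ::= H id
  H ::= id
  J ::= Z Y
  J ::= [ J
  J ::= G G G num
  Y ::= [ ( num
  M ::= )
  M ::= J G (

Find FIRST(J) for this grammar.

{ (, ), +, [, id }

From J ::= Z Y: add FIRST(Z) = { (, ), +, [, id }.
J ::= [ J contributes {[}.
From J ::= G G G num: add FIRST(G) = { (, ), +, [, id }.
Union: FIRST(J) = { (, ), +, [, id }.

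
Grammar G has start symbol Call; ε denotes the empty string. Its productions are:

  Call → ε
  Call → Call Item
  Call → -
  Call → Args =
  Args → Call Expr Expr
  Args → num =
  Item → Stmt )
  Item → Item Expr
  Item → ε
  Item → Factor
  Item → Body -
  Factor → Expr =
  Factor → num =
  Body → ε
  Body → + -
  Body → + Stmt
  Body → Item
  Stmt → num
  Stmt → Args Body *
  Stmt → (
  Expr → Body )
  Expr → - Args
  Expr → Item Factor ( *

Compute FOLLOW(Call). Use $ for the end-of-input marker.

Call is the start symbol, so $ ∈ FOLLOW(Call).
In Call → Call Item: add FIRST(Item)\{ε} = { (, ), +, -, num }.
  Since Item is nullable, also add FOLLOW(Call) = { $, (, ), +, -, num }.
In Args → Call Expr Expr: add FIRST(Expr Expr) = { (, ), +, -, num }.
Union: FOLLOW(Call) = { $, (, ), +, -, num }.

{ $, (, ), +, -, num }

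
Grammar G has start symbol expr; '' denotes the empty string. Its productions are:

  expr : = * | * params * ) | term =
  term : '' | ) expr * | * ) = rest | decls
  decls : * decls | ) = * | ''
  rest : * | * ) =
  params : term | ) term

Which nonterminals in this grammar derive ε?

Directly nullable (have an ''-production): term, decls.
params : term with every symbol nullable, so params is nullable.
No other nonterminal has a production whose RHS symbols are all nullable.

{ decls, params, term }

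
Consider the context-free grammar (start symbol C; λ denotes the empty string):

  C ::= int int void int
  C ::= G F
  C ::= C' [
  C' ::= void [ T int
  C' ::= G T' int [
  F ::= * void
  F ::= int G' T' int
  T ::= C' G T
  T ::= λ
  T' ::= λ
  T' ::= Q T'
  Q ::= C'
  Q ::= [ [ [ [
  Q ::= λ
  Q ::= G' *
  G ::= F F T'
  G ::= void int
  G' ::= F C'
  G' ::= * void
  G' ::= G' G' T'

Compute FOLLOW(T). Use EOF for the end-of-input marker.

{ int }

In C' ::= void [ T int: add FIRST(int) = { int }.
In T ::= C' G T: T is at the end, add FOLLOW(T) = { int }.
Union: FOLLOW(T) = { int }.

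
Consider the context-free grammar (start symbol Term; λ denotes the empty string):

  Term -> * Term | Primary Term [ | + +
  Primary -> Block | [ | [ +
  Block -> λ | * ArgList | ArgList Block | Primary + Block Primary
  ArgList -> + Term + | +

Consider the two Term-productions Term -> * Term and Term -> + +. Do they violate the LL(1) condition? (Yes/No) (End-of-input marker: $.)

FIRST(* Term) = { * } and FIRST(+ +) = { + }.
The FIRST sets are disjoint and neither alternative is nullable — no conflict.

No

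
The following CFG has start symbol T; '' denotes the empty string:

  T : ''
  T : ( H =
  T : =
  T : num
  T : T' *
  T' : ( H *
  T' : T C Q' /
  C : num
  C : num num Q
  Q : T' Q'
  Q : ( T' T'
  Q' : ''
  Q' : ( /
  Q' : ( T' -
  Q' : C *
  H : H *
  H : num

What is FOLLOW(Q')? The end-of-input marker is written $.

{ (, *, /, num }

In T' : T C Q' /: add FIRST(/) = { / }.
In Q : T' Q': Q' is at the end, add FOLLOW(Q) = { (, *, /, num }.
Union: FOLLOW(Q') = { (, *, /, num }.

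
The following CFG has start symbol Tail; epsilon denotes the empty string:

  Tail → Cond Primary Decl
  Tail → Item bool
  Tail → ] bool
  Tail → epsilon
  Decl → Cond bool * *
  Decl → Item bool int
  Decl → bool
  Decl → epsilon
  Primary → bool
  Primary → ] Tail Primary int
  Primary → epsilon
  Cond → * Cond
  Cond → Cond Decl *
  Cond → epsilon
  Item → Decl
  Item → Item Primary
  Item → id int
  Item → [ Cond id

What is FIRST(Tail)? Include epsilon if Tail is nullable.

{ *, [, ], bool, id, epsilon }

From Tail → Cond Primary Decl: Cond, Primary, Decl nullable, take FIRST(Cond) ∪ FIRST(Primary) ∪ FIRST(Decl) = { *, [, ], bool, id }; also epsilon since the whole RHS is nullable.
From Tail → Item bool: Item nullable, take FIRST(Item) ∪ {bool} = { *, [, ], bool, id }.
Tail → ] bool contributes {]}.
Tail → epsilon contributes epsilon.
Union: FIRST(Tail) = { *, [, ], bool, id, epsilon }.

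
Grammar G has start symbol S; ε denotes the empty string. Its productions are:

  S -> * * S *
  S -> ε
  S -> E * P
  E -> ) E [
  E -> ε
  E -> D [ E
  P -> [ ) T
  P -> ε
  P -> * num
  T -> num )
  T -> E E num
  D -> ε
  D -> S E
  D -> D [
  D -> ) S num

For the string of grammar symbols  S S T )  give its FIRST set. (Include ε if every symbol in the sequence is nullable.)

{ ), *, [, num }

Add FIRST(S)\{ε} = { ), *, [ }; S is nullable, continue.
Add FIRST(S)\{ε} = { ), *, [ }; S is nullable, continue.
Add FIRST(T) = { ), *, [, num }; T is not nullable, stop.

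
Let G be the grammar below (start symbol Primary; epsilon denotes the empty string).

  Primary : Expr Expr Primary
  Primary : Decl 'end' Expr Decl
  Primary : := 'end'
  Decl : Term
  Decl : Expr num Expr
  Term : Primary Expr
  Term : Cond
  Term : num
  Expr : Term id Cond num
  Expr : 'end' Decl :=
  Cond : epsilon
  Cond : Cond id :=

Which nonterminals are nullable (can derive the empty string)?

Directly nullable (have an epsilon-production): Cond.
Term : Cond with every symbol nullable, so Term is nullable.
Decl : Term with every symbol nullable, so Decl is nullable.
No other nonterminal has a production whose RHS symbols are all nullable.

{ Cond, Decl, Term }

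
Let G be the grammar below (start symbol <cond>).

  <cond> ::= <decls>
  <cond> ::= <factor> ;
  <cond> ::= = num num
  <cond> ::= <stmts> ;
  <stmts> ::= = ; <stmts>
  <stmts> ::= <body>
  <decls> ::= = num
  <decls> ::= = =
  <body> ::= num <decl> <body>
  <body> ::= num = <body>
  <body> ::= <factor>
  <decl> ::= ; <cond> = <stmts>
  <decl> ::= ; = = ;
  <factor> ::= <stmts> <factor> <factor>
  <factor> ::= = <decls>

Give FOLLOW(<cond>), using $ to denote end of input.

<cond> is the start symbol, so $ ∈ FOLLOW(<cond>).
In <decl> ::= ; <cond> = <stmts>: add FIRST(= <stmts>) = { = }.
Union: FOLLOW(<cond>) = { $, = }.

{ $, = }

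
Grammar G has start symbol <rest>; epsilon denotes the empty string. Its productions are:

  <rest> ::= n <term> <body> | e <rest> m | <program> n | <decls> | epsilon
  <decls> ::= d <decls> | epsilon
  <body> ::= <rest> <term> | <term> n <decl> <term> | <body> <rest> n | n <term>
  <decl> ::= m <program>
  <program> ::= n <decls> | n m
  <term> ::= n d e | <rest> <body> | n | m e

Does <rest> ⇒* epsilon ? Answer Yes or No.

<rest> has an epsilon-production, so <rest> ⇒ epsilon.

Yes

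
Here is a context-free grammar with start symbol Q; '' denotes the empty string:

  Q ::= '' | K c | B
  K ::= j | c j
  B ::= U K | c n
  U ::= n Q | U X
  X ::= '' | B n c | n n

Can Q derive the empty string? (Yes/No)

Yes

Q has an ''-production, so Q ⇒ ''.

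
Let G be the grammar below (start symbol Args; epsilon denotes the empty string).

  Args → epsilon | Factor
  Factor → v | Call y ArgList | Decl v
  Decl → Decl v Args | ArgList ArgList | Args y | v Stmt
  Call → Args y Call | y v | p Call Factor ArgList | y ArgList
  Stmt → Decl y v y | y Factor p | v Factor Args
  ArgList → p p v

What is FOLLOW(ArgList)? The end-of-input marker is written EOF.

In Factor → Call y ArgList: ArgList is at the end, add FOLLOW(Factor) = { EOF, p, v, y }.
In Decl → ArgList ArgList: add FIRST(ArgList) = { p }.
In Decl → ArgList ArgList: ArgList is at the end, add FOLLOW(Decl) = { v, y }.
In Call → p Call Factor ArgList: ArgList is at the end, add FOLLOW(Call) = { p, v, y }.
In Call → y ArgList: ArgList is at the end, add FOLLOW(Call) = { p, v, y }.
Union: FOLLOW(ArgList) = { EOF, p, v, y }.

{ EOF, p, v, y }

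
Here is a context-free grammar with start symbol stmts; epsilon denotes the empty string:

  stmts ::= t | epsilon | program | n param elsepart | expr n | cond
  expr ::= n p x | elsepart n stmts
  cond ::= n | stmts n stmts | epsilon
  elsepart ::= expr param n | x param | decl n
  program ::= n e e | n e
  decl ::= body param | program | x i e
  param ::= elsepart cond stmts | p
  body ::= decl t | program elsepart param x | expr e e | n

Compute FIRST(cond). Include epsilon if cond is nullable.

{ n, t, x, epsilon }

cond ::= n contributes {n}.
From cond ::= stmts n stmts: stmts nullable, take FIRST(stmts) ∪ {n} = { n, t, x }.
cond ::= epsilon contributes epsilon.
Union: FIRST(cond) = { n, t, x, epsilon }.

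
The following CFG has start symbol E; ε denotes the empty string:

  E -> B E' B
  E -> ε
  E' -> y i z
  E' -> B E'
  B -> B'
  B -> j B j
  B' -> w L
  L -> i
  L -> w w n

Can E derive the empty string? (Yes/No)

Yes

E has an ε-production, so E ⇒ ε.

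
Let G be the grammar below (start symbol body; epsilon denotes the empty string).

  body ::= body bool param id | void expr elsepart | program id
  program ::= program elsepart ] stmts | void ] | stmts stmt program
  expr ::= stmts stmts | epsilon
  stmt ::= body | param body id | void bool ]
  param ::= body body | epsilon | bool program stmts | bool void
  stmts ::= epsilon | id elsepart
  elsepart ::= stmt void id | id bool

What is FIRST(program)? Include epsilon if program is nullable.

From program ::= program elsepart ] stmts: add FIRST(program) = { bool, id, void }.
program ::= void ] contributes {void}.
From program ::= stmts stmt program: stmts nullable, take FIRST(stmts) ∪ FIRST(stmt) = { bool, id, void }.
Union: FIRST(program) = { bool, id, void }.

{ bool, id, void }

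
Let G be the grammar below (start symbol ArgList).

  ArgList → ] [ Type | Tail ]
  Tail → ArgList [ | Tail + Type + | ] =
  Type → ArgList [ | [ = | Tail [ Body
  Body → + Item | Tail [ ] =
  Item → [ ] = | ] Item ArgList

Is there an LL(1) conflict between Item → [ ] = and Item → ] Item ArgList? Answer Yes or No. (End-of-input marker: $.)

FIRST([ ] =) = { [ } and FIRST(] Item ArgList) = { ] }.
The FIRST sets are disjoint and neither alternative is nullable — no conflict.

No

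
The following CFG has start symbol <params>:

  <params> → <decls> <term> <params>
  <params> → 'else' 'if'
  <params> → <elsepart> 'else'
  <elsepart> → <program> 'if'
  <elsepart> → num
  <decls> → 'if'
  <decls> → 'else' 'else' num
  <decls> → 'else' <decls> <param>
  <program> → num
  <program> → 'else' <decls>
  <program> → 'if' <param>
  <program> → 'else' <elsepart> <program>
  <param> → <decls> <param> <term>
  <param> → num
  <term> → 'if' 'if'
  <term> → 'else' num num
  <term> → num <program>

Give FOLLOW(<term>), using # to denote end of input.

In <params> → <decls> <term> <params>: add FIRST(<params>) = { 'else', 'if', num }.
In <param> → <decls> <param> <term>: <term> is at the end, add FOLLOW(<param>) = { 'else', 'if', num }.
Union: FOLLOW(<term>) = { 'else', 'if', num }.

{ 'else', 'if', num }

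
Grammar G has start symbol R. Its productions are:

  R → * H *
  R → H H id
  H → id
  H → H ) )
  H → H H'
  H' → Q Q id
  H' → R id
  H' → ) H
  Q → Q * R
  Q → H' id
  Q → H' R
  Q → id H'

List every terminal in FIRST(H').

From H' → Q Q id: add FIRST(Q) = { ), *, id }.
From H' → R id: add FIRST(R) = { *, id }.
H' → ) H contributes {)}.
Union: FIRST(H') = { ), *, id }.

{ ), *, id }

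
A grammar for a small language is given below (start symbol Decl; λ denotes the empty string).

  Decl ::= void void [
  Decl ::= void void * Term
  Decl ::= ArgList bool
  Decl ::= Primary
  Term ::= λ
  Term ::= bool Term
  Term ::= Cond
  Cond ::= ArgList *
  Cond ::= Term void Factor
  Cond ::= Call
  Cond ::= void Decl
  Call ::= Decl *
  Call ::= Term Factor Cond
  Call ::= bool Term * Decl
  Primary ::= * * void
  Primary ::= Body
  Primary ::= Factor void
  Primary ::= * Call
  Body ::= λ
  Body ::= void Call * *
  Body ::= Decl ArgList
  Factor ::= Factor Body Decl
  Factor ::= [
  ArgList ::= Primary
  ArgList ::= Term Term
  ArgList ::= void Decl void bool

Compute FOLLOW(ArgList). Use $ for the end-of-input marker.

{ $, *, [, bool, void }

In Decl ::= ArgList bool: add FIRST(bool) = { bool }.
In Cond ::= ArgList *: add FIRST(*) = { * }.
In Body ::= Decl ArgList: ArgList is at the end, add FOLLOW(Body) = { $, *, [, bool, void }.
Union: FOLLOW(ArgList) = { $, *, [, bool, void }.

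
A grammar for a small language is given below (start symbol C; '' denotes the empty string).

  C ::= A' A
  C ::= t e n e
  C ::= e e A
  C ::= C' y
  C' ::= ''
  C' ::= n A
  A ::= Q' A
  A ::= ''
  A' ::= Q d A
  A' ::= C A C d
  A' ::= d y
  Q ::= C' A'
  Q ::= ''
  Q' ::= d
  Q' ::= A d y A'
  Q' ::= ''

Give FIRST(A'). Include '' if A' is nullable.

From A' ::= Q d A: Q nullable, take FIRST(Q) ∪ {d} = { d, e, n, t, y }.
From A' ::= C A C d: add FIRST(C) = { d, e, n, t, y }.
A' ::= d y contributes {d}.
Union: FIRST(A') = { d, e, n, t, y }.

{ d, e, n, t, y }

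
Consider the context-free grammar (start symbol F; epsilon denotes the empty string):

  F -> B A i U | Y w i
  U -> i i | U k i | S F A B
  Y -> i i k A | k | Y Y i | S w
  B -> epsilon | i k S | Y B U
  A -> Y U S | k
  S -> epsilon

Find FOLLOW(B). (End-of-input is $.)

In F -> B A i U: add FIRST(A i U) = { i, k, w }.
In U -> S F A B: B is at the end, add FOLLOW(U) = { $, i, k, w }.
In B -> Y B U: add FIRST(U) = { i, k, w }.
Union: FOLLOW(B) = { $, i, k, w }.

{ $, i, k, w }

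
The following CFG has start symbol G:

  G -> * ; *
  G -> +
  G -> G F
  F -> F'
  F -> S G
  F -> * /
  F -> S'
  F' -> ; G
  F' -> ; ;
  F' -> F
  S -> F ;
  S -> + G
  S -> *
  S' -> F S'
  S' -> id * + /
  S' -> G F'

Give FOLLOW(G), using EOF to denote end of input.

G is the start symbol, so EOF ∈ FOLLOW(G).
In G -> G F: add FIRST(F) = { *, +, ;, id }.
In F -> S G: G is at the end, add FOLLOW(F) = { EOF, *, +, ;, id }.
In F' -> ; G: G is at the end, add FOLLOW(F') = { EOF, *, +, ;, id }.
In S -> + G: G is at the end, add FOLLOW(S) = { *, + }.
In S' -> G F': add FIRST(F') = { *, +, ;, id }.
Union: FOLLOW(G) = { EOF, *, +, ;, id }.

{ EOF, *, +, ;, id }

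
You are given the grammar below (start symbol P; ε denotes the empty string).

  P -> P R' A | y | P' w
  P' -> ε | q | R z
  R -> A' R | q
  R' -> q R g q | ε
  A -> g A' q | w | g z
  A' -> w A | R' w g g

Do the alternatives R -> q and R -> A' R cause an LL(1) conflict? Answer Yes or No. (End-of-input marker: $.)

FIRST(q) = { q } and FIRST(A' R) = { q, w }.
Both contain q, so the two alternatives are not disjoint — LL(1) conflict.

Yes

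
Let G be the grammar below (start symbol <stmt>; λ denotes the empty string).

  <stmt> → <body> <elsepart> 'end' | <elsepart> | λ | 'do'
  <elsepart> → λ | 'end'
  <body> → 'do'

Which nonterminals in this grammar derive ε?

Directly nullable (have an λ-production): <stmt>, <elsepart>.
No other nonterminal has a production whose RHS symbols are all nullable.

{ <elsepart>, <stmt> }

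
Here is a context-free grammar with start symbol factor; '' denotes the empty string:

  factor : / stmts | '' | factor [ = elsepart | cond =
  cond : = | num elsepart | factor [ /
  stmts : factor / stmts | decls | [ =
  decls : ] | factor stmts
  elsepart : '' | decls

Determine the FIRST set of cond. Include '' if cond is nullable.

cond : = contributes {=}.
cond : num elsepart contributes {num}.
From cond : factor [ /: factor nullable, take FIRST(factor) ∪ {[} = { /, =, [, num }.
Union: FIRST(cond) = { /, =, [, num }.

{ /, =, [, num }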